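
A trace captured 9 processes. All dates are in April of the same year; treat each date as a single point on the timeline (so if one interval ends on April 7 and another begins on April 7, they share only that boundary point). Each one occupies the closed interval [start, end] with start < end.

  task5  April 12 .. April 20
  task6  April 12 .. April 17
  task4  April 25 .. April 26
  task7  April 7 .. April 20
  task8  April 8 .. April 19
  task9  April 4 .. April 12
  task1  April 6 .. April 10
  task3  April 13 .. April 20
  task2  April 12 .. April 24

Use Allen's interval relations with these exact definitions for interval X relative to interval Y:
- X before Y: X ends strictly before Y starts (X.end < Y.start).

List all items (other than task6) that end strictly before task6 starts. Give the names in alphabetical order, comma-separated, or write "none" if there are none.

task1

Target task6 = [April 12, April 17].
task1 [April 6, April 10] → before → yes.
task2 [April 12, April 24] → started-by → no.
task3 [April 13, April 20] → overlapped-by → no.
task4 [April 25, April 26] → after → no.
task5 [April 12, April 20] → started-by → no.
task7 [April 7, April 20] → contains → no.
task8 [April 8, April 19] → contains → no.
task9 [April 4, April 12] → meets → no.
Result: task1.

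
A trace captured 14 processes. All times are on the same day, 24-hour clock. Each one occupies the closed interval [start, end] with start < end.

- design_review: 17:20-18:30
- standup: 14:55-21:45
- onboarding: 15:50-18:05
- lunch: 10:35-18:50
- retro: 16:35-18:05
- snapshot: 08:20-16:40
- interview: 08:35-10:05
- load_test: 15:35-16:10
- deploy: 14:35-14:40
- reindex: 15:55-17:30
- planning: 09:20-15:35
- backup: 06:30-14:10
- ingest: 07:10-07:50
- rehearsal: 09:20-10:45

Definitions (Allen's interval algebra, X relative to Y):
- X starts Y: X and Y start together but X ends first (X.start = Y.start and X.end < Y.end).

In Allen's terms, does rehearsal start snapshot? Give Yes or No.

rehearsal = [09:20, 10:45], snapshot = [08:20, 16:40].
Actual relation of rehearsal to snapshot: during.
Asked whether 'starts' holds → No.

No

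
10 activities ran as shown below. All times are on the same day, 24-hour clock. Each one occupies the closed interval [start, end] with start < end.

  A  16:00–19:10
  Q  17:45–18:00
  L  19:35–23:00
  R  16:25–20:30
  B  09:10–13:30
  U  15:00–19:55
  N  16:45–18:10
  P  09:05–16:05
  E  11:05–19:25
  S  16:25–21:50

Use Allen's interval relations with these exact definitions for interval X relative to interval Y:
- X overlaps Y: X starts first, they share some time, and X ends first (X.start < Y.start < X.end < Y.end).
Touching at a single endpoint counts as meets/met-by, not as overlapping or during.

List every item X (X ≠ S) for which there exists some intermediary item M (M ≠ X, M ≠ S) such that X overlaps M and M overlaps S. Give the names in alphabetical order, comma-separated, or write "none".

Target S = [16:25, 21:50].
Intermediaries M with M overlaps S: A, E, U.
Via A — items with X overlaps A: P.
Via E — items with X overlaps E: B, P.
Via U — items with X overlaps U: E, P.
Union: B, E, P.

B, E, P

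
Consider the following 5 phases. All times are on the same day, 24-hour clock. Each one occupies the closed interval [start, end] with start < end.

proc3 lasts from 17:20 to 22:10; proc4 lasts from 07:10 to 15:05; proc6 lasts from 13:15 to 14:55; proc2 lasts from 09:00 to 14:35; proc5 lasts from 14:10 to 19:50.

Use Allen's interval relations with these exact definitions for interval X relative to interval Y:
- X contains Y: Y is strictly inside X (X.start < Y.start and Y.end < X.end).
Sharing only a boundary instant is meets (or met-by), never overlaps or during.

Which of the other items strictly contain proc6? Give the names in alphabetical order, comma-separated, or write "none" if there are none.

proc4

Target proc6 = [13:15, 14:55].
proc2 [09:00, 14:35] → overlaps → no.
proc3 [17:20, 22:10] → after → no.
proc4 [07:10, 15:05] → contains → yes.
proc5 [14:10, 19:50] → overlapped-by → no.
Result: proc4.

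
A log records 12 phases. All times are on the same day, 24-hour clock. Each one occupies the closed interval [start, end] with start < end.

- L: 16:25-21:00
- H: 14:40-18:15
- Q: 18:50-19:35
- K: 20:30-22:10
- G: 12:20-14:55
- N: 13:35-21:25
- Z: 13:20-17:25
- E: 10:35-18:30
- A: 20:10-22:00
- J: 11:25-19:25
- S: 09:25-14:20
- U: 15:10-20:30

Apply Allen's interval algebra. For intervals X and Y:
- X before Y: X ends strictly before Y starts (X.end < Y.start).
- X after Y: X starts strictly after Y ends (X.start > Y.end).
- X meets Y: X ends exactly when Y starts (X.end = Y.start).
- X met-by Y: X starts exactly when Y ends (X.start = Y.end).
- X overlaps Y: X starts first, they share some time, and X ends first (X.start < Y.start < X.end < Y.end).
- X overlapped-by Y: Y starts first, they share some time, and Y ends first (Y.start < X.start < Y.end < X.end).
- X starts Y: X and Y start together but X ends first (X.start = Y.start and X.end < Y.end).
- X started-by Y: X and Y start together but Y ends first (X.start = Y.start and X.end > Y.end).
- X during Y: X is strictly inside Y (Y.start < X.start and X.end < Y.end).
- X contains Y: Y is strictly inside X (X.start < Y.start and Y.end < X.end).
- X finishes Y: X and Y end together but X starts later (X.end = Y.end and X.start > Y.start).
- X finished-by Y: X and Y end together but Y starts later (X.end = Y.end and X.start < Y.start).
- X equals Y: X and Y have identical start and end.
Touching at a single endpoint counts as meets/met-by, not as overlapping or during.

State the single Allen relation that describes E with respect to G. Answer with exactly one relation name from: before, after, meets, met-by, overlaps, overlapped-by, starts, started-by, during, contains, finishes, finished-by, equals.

E = [10:35, 18:30]; G = [12:20, 14:55].
Compare endpoints: E.start < G.start, E.start < G.end, E.end > G.start, E.end > G.end.
That pattern is 'contains'.

contains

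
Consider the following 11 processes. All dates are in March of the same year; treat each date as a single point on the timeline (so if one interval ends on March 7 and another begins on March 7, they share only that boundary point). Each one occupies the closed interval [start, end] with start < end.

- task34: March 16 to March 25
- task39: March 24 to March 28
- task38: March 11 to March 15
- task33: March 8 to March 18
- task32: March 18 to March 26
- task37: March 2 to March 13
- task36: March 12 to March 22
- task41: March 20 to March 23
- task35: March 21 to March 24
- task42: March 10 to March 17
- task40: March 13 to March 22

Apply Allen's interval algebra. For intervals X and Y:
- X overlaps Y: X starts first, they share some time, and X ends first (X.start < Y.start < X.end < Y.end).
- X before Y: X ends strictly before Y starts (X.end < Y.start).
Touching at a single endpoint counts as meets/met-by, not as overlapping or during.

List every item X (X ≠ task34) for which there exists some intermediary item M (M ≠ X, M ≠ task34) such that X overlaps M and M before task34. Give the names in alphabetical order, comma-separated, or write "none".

Target task34 = [March 16, March 25].
Intermediaries M with M before task34: task37, task38.
Via task37 — items with X overlaps task37: none.
Via task38 — items with X overlaps task38: task37.
Union: task37.

task37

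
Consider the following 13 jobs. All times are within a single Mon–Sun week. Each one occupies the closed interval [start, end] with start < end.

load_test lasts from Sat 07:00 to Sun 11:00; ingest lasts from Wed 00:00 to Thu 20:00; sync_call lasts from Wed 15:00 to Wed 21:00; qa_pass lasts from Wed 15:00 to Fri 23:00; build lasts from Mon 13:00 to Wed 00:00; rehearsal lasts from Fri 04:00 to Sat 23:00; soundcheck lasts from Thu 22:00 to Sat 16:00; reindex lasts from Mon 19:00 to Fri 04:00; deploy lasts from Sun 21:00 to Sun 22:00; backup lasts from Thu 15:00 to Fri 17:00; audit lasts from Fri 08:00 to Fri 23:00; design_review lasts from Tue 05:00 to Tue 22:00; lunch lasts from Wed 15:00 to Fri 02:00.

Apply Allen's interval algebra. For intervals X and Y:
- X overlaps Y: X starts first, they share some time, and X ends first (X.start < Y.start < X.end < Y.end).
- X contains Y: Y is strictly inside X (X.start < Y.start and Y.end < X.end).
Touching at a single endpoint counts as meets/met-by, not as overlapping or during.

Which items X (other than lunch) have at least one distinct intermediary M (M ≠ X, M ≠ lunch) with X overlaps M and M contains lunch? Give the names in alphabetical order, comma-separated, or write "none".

build

Target lunch = [Wed 15:00, Fri 02:00].
Intermediaries M with M contains lunch: reindex.
Via reindex — items with X overlaps reindex: build.
Union: build.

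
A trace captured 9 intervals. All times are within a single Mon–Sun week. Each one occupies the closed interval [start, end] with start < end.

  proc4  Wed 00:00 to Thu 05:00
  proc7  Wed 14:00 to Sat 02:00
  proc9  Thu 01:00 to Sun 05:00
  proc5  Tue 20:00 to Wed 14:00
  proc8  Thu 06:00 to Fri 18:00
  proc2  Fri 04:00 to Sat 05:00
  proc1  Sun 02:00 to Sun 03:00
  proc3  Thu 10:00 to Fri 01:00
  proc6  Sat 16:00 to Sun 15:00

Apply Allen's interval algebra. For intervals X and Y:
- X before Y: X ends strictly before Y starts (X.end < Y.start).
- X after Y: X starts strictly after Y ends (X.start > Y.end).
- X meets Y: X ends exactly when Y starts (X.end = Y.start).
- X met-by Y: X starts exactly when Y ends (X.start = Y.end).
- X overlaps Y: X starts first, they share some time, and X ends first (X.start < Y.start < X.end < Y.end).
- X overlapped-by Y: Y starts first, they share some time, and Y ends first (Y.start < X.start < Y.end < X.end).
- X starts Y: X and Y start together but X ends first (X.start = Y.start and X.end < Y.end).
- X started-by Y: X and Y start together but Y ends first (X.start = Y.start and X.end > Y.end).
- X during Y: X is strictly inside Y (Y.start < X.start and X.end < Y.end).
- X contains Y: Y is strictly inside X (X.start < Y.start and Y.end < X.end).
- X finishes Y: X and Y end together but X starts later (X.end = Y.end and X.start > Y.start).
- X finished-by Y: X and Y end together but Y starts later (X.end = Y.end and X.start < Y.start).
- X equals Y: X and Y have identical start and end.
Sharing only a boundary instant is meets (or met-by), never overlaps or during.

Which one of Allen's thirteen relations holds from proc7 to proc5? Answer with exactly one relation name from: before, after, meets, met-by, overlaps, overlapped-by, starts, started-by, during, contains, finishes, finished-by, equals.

met-by

proc7 = [Wed 14:00, Sat 02:00]; proc5 = [Tue 20:00, Wed 14:00].
Compare endpoints: proc7.start > proc5.start, proc7.start = proc5.end, proc7.end > proc5.start, proc7.end > proc5.end.
That pattern is 'met-by'.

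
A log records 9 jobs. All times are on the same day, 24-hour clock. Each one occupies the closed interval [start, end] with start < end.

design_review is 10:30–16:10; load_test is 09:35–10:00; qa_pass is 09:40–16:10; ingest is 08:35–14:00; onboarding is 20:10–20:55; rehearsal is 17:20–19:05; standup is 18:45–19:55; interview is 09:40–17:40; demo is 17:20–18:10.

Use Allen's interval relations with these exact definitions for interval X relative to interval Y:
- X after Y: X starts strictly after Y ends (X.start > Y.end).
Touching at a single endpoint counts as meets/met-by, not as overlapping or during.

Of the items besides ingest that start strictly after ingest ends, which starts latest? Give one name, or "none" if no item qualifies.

Target ingest = [08:35, 14:00].
demo [17:20, 18:10] → after → candidate.
design_review [10:30, 16:10] → overlapped-by → excluded.
interview [09:40, 17:40] → overlapped-by → excluded.
load_test [09:35, 10:00] → during → excluded.
onboarding [20:10, 20:55] → after → candidate.
qa_pass [09:40, 16:10] → overlapped-by → excluded.
rehearsal [17:20, 19:05] → after → candidate.
standup [18:45, 19:55] → after → candidate.
Among candidates, latest start is 20:10 → onboarding.

onboarding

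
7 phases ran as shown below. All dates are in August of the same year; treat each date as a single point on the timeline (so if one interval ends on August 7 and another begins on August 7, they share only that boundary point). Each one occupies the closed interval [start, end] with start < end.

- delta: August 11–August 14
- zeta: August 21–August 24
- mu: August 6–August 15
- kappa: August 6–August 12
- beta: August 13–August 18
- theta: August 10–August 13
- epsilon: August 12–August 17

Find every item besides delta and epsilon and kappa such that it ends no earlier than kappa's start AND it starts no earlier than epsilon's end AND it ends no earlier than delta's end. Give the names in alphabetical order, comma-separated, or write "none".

zeta

Conditions: its end is no earlier than kappa's start (X.end >= August 6) AND its start is no earlier than epsilon's end (X.start >= August 17) AND its end is no earlier than delta's end (X.end >= August 14).
beta: end August 18 >= August 6? ✓; start August 13 >= August 17? ✗; end August 18 >= August 14? ✓ → no.
mu: end August 15 >= August 6? ✓; start August 6 >= August 17? ✗; end August 15 >= August 14? ✓ → no.
theta: end August 13 >= August 6? ✓; start August 10 >= August 17? ✗; end August 13 >= August 14? ✗ → no.
zeta: end August 24 >= August 6? ✓; start August 21 >= August 17? ✓; end August 24 >= August 14? ✓ → yes.
Result: zeta.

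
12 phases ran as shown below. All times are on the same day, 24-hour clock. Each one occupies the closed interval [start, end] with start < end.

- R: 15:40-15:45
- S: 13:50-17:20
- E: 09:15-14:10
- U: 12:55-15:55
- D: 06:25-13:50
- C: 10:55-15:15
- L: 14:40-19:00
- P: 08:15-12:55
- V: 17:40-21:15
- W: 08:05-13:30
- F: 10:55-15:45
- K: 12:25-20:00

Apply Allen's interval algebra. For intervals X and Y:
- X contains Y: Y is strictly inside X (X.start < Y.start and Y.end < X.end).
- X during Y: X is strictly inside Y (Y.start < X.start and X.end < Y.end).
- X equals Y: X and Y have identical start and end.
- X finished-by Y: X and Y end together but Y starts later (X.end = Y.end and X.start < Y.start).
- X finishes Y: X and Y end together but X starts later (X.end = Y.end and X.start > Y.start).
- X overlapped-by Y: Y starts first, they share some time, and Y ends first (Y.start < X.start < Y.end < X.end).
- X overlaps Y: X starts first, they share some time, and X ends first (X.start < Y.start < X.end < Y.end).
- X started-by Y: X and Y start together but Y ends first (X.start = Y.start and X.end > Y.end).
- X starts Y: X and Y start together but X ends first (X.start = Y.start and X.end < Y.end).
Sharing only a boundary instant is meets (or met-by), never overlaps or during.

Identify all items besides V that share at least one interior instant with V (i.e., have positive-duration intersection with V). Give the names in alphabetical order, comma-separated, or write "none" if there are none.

K, L

Target V = [17:40, 21:15].
C [10:55, 15:15] → before → no.
D [06:25, 13:50] → before → no.
E [09:15, 14:10] → before → no.
F [10:55, 15:45] → before → no.
K [12:25, 20:00] → overlaps → yes.
L [14:40, 19:00] → overlaps → yes.
P [08:15, 12:55] → before → no.
R [15:40, 15:45] → before → no.
S [13:50, 17:20] → before → no.
U [12:55, 15:55] → before → no.
W [08:05, 13:30] → before → no.
Result: K, L.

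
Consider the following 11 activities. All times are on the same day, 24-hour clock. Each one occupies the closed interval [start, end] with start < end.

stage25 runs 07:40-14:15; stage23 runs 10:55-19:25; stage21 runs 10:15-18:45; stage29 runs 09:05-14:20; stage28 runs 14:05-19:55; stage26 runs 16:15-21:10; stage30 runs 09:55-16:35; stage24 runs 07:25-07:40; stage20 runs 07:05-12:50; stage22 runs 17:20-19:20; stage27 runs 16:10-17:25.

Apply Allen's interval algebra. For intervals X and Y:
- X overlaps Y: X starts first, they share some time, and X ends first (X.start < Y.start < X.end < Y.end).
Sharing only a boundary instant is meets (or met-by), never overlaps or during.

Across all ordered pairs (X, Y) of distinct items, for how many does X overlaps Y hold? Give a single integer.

Checking all 110 ordered pairs for relation 'overlaps'; matching pairs in alphabetical order:
(stage20, stage21): stage20 overlaps stage21 ✓
(stage20, stage23): stage20 overlaps stage23 ✓
(stage20, stage25): stage20 overlaps stage25 ✓
(stage20, stage29): stage20 overlaps stage29 ✓
(stage20, stage30): stage20 overlaps stage30 ✓
(stage21, stage22): stage21 overlaps stage22 ✓
(stage21, stage23): stage21 overlaps stage23 ✓
(stage21, stage26): stage21 overlaps stage26 ✓
(stage21, stage28): stage21 overlaps stage28 ✓
(stage23, stage26): stage23 overlaps stage26 ✓
(stage23, stage28): stage23 overlaps stage28 ✓
(stage25, stage21): stage25 overlaps stage21 ✓
(stage25, stage23): stage25 overlaps stage23 ✓
(stage25, stage28): stage25 overlaps stage28 ✓
(stage25, stage29): stage25 overlaps stage29 ✓
(stage25, stage30): stage25 overlaps stage30 ✓
(stage27, stage22): stage27 overlaps stage22 ✓
(stage27, stage26): stage27 overlaps stage26 ✓
(stage28, stage26): stage28 overlaps stage26 ✓
(stage29, stage21): stage29 overlaps stage21 ✓
(stage29, stage23): stage29 overlaps stage23 ✓
(stage29, stage28): stage29 overlaps stage28 ✓
(stage29, stage30): stage29 overlaps stage30 ✓
(stage30, stage21): stage30 overlaps stage21 ✓
... plus 4 further pairs not listed.
Count: 28.

28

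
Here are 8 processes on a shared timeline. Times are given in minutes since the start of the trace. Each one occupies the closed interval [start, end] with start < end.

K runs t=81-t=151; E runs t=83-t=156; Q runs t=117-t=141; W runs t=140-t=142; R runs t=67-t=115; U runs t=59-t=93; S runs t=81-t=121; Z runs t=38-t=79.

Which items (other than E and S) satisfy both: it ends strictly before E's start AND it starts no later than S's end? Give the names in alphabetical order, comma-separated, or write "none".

Z

Conditions: its end is strictly before E's start (X.end < t=83) AND its start is no later than S's end (X.start <= t=121).
K: end t=151 < t=83? ✗; start t=81 <= t=121? ✓ → no.
Q: end t=141 < t=83? ✗; start t=117 <= t=121? ✓ → no.
R: end t=115 < t=83? ✗; start t=67 <= t=121? ✓ → no.
U: end t=93 < t=83? ✗; start t=59 <= t=121? ✓ → no.
W: end t=142 < t=83? ✗; start t=140 <= t=121? ✗ → no.
Z: end t=79 < t=83? ✓; start t=38 <= t=121? ✓ → yes.
Result: Z.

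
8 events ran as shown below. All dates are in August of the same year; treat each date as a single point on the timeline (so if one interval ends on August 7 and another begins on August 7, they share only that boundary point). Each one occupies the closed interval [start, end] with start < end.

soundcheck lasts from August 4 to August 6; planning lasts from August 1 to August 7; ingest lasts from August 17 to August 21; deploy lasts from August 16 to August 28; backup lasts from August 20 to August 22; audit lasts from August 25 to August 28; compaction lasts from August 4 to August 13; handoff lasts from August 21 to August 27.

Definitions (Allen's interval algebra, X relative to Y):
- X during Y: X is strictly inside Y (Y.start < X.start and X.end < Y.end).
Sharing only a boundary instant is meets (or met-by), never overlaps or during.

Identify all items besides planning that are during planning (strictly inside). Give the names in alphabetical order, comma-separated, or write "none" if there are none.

soundcheck

Target planning = [August 1, August 7].
audit [August 25, August 28] → after → no.
backup [August 20, August 22] → after → no.
compaction [August 4, August 13] → overlapped-by → no.
deploy [August 16, August 28] → after → no.
handoff [August 21, August 27] → after → no.
ingest [August 17, August 21] → after → no.
soundcheck [August 4, August 6] → during → yes.
Result: soundcheck.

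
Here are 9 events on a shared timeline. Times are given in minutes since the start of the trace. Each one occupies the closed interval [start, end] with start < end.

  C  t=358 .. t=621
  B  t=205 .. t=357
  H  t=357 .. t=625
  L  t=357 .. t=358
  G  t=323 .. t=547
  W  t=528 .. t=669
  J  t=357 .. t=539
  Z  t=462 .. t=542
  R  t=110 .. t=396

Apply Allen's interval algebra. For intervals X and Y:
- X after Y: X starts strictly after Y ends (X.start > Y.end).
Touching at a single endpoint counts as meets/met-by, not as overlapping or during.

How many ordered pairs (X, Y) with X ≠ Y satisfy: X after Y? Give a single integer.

7

Checking all 72 ordered pairs for relation 'after'; matching pairs in alphabetical order:
(C, B): C after B ✓
(W, B): W after B ✓
(W, L): W after L ✓
(W, R): W after R ✓
(Z, B): Z after B ✓
(Z, L): Z after L ✓
(Z, R): Z after R ✓
Count: 7.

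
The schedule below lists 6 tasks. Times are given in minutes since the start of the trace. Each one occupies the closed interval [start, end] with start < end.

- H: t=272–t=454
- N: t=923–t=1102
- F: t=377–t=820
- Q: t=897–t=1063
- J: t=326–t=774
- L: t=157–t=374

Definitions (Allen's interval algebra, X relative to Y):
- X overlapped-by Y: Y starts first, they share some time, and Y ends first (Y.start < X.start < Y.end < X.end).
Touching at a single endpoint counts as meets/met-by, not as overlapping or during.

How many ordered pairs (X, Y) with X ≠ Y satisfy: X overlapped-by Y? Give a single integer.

6

Checking all 30 ordered pairs for relation 'overlapped-by'; matching pairs in alphabetical order:
(F, H): F overlapped-by H ✓
(F, J): F overlapped-by J ✓
(H, L): H overlapped-by L ✓
(J, H): J overlapped-by H ✓
(J, L): J overlapped-by L ✓
(N, Q): N overlapped-by Q ✓
Count: 6.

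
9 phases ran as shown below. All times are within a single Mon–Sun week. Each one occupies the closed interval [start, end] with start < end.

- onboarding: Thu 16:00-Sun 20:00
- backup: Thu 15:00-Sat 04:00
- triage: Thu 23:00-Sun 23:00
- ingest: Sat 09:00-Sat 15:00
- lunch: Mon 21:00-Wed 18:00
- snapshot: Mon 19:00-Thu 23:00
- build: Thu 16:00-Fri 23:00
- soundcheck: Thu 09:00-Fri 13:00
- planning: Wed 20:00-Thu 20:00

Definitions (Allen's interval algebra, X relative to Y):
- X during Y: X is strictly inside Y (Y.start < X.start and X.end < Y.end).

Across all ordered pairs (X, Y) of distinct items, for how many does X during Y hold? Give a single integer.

5

Checking all 72 ordered pairs for relation 'during'; matching pairs in alphabetical order:
(build, backup): build during backup ✓
(ingest, onboarding): ingest during onboarding ✓
(ingest, triage): ingest during triage ✓
(lunch, snapshot): lunch during snapshot ✓
(planning, snapshot): planning during snapshot ✓
Count: 5.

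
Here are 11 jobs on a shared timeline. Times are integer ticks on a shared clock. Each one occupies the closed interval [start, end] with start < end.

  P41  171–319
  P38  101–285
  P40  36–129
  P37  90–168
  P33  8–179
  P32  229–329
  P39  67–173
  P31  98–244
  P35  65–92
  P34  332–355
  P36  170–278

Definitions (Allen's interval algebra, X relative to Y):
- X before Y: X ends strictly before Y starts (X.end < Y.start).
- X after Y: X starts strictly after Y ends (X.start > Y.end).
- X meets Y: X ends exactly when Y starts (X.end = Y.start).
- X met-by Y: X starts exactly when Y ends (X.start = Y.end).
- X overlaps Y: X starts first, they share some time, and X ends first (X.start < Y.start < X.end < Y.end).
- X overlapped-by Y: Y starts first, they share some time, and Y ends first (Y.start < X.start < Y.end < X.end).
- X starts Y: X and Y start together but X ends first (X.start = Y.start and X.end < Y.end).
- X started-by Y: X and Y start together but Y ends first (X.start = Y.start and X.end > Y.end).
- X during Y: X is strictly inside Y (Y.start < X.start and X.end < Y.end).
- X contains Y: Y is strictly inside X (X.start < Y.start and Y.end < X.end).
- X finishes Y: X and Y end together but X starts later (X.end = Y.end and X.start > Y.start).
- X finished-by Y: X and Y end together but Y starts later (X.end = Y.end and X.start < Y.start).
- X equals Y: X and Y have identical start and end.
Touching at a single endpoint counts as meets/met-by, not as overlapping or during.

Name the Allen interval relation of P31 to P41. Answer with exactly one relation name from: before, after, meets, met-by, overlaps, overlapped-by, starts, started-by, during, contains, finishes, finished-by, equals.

overlaps

P31 = [98, 244]; P41 = [171, 319].
Compare endpoints: P31.start < P41.start, P31.start < P41.end, P31.end > P41.start, P31.end < P41.end.
That pattern is 'overlaps'.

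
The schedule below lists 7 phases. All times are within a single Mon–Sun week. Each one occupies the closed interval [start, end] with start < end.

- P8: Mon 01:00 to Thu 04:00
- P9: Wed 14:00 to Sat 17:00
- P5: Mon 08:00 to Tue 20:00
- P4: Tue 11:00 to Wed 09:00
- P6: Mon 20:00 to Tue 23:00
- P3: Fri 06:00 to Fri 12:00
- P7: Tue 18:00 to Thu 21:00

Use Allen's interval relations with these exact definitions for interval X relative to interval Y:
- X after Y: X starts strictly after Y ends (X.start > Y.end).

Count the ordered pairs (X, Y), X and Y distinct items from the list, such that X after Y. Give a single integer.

Checking all 42 ordered pairs for relation 'after'; matching pairs in alphabetical order:
(P3, P4): P3 after P4 ✓
(P3, P5): P3 after P5 ✓
(P3, P6): P3 after P6 ✓
(P3, P7): P3 after P7 ✓
(P3, P8): P3 after P8 ✓
(P9, P4): P9 after P4 ✓
(P9, P5): P9 after P5 ✓
(P9, P6): P9 after P6 ✓
Count: 8.

8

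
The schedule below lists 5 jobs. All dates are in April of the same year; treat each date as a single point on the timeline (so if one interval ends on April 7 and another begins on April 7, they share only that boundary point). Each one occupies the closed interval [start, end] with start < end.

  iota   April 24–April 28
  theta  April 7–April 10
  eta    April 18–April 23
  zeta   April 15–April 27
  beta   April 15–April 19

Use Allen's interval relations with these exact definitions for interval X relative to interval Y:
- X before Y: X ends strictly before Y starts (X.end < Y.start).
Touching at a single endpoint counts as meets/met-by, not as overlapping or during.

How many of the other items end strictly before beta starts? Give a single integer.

1

Target beta = [April 15, April 19].
eta [April 18, April 23] → overlapped-by → no.
iota [April 24, April 28] → after → no.
theta [April 7, April 10] → before → counts.
zeta [April 15, April 27] → started-by → no.
Total: 1.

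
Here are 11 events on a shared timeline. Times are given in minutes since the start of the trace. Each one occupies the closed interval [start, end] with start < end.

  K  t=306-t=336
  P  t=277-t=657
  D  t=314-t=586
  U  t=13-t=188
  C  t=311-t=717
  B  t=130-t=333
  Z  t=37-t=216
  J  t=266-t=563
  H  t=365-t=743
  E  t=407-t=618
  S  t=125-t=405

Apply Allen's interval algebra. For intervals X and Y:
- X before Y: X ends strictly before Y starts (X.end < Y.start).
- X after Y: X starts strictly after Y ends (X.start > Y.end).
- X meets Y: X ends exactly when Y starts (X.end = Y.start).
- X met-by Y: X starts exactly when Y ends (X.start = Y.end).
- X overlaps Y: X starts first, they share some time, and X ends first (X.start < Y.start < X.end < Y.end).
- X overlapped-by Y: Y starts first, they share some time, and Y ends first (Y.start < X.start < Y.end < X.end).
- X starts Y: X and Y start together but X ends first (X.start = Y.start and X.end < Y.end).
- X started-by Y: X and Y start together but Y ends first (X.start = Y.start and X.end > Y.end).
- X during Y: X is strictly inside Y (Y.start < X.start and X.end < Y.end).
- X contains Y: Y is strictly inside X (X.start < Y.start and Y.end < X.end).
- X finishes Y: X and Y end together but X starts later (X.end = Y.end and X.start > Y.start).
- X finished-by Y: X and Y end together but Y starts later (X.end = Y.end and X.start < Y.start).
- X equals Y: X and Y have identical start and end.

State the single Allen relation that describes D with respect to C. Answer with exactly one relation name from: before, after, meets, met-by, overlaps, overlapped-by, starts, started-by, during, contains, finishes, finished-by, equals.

D = [t=314, t=586]; C = [t=311, t=717].
Compare endpoints: D.start > C.start, D.start < C.end, D.end > C.start, D.end < C.end.
That pattern is 'during'.

during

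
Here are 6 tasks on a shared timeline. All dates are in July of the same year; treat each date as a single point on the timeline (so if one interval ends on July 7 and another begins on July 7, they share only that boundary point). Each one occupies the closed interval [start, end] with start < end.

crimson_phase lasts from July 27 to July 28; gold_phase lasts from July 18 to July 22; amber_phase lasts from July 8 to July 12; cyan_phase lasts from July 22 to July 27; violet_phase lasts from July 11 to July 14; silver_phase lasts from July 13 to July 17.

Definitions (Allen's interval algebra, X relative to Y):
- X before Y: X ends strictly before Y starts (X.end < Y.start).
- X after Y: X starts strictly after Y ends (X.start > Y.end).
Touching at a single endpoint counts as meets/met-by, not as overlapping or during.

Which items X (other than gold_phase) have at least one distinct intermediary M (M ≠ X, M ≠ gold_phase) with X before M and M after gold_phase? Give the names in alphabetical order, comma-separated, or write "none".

Target gold_phase = [July 18, July 22].
Intermediaries M with M after gold_phase: crimson_phase.
Via crimson_phase — items with X before crimson_phase: amber_phase, silver_phase, violet_phase.
Union: amber_phase, silver_phase, violet_phase.

amber_phase, silver_phase, violet_phase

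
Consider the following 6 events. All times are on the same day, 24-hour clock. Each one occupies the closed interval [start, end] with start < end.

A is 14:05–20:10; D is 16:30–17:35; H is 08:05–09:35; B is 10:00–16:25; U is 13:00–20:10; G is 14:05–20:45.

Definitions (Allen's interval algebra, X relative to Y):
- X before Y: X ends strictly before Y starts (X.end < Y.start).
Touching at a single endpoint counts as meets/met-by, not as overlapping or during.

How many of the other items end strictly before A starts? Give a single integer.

1

Target A = [14:05, 20:10].
B [10:00, 16:25] → overlaps → no.
D [16:30, 17:35] → during → no.
G [14:05, 20:45] → started-by → no.
H [08:05, 09:35] → before → counts.
U [13:00, 20:10] → finished-by → no.
Total: 1.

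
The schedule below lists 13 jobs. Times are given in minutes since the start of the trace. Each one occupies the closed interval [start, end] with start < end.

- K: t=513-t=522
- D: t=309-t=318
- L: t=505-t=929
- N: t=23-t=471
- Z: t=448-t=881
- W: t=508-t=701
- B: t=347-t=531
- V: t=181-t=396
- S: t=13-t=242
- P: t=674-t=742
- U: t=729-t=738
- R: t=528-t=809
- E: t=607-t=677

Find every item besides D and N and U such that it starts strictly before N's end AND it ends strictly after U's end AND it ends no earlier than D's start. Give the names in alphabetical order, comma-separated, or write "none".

Conditions: its start is strictly before N's end (X.start < t=471) AND its end is strictly after U's end (X.end > t=738) AND its end is no earlier than D's start (X.end >= t=309).
B: start t=347 < t=471? ✓; end t=531 > t=738? ✗; end t=531 >= t=309? ✓ → no.
E: start t=607 < t=471? ✗; end t=677 > t=738? ✗; end t=677 >= t=309? ✓ → no.
K: start t=513 < t=471? ✗; end t=522 > t=738? ✗; end t=522 >= t=309? ✓ → no.
L: start t=505 < t=471? ✗; end t=929 > t=738? ✓; end t=929 >= t=309? ✓ → no.
P: start t=674 < t=471? ✗; end t=742 > t=738? ✓; end t=742 >= t=309? ✓ → no.
R: start t=528 < t=471? ✗; end t=809 > t=738? ✓; end t=809 >= t=309? ✓ → no.
S: start t=13 < t=471? ✓; end t=242 > t=738? ✗; end t=242 >= t=309? ✗ → no.
V: start t=181 < t=471? ✓; end t=396 > t=738? ✗; end t=396 >= t=309? ✓ → no.
W: start t=508 < t=471? ✗; end t=701 > t=738? ✗; end t=701 >= t=309? ✓ → no.
Z: start t=448 < t=471? ✓; end t=881 > t=738? ✓; end t=881 >= t=309? ✓ → yes.
Result: Z.

Z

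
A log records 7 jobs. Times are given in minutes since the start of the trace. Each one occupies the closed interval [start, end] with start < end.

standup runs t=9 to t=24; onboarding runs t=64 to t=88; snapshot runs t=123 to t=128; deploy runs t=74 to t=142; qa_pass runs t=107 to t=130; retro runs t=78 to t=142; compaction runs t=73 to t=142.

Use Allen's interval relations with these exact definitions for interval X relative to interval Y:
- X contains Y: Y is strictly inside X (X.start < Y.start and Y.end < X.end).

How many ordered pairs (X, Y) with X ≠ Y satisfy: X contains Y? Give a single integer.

7

Checking all 42 ordered pairs for relation 'contains'; matching pairs in alphabetical order:
(compaction, qa_pass): compaction contains qa_pass ✓
(compaction, snapshot): compaction contains snapshot ✓
(deploy, qa_pass): deploy contains qa_pass ✓
(deploy, snapshot): deploy contains snapshot ✓
(qa_pass, snapshot): qa_pass contains snapshot ✓
(retro, qa_pass): retro contains qa_pass ✓
(retro, snapshot): retro contains snapshot ✓
Count: 7.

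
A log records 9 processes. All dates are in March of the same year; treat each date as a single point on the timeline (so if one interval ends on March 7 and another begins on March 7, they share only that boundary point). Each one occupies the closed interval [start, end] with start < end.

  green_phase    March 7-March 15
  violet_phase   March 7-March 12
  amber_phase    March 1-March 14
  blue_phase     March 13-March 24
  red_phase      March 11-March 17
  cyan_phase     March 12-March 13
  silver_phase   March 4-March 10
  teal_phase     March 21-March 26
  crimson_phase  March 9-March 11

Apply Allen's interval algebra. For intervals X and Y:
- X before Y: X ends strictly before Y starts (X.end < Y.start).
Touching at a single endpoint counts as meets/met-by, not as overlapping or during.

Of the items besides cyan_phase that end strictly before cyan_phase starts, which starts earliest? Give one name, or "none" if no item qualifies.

Target cyan_phase = [March 12, March 13].
amber_phase [March 1, March 14] → contains → excluded.
blue_phase [March 13, March 24] → met-by → excluded.
crimson_phase [March 9, March 11] → before → candidate.
green_phase [March 7, March 15] → contains → excluded.
red_phase [March 11, March 17] → contains → excluded.
silver_phase [March 4, March 10] → before → candidate.
teal_phase [March 21, March 26] → after → excluded.
violet_phase [March 7, March 12] → meets → excluded.
Among candidates, earliest start is March 4 → silver_phase.

silver_phase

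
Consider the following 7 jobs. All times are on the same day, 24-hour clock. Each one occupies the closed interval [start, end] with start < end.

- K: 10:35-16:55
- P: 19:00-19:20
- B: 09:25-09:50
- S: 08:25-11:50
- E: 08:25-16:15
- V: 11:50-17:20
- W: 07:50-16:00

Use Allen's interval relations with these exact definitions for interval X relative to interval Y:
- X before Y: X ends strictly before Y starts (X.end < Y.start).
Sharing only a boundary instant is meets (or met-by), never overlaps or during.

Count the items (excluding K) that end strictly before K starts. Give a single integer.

Target K = [10:35, 16:55].
B [09:25, 09:50] → before → counts.
E [08:25, 16:15] → overlaps → no.
P [19:00, 19:20] → after → no.
S [08:25, 11:50] → overlaps → no.
V [11:50, 17:20] → overlapped-by → no.
W [07:50, 16:00] → overlaps → no.
Total: 1.

1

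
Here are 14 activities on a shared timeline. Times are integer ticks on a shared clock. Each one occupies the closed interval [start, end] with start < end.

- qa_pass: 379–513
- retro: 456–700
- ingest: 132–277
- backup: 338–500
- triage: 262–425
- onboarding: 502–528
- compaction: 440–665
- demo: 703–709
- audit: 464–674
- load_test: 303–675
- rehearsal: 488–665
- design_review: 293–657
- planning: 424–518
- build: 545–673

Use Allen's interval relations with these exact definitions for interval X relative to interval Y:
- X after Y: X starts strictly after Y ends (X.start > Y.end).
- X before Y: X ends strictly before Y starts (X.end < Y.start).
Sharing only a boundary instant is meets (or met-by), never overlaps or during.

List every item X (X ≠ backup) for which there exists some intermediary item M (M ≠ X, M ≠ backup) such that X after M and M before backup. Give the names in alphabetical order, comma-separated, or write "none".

Target backup = [338, 500].
Intermediaries M with M before backup: ingest.
Via ingest — items with X after ingest: audit, build, compaction, demo, design_review, load_test, onboarding, planning, qa_pass, rehearsal, retro.
Union: audit, build, compaction, demo, design_review, load_test, onboarding, planning, qa_pass, rehearsal, retro.

audit, build, compaction, demo, design_review, load_test, onboarding, planning, qa_pass, rehearsal, retro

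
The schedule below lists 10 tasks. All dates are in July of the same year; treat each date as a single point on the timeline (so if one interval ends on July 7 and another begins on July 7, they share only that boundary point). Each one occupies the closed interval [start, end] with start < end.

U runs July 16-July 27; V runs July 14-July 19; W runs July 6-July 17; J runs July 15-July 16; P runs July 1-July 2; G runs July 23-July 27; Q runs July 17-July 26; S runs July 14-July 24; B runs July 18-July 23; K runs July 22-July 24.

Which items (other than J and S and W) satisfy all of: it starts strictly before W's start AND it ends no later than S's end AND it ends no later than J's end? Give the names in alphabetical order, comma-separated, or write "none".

Conditions: its start is strictly before W's start (X.start < July 6) AND its end is no later than S's end (X.end <= July 24) AND its end is no later than J's end (X.end <= July 16).
B: start July 18 < July 6? ✗; end July 23 <= July 24? ✓; end July 23 <= July 16? ✗ → no.
G: start July 23 < July 6? ✗; end July 27 <= July 24? ✗; end July 27 <= July 16? ✗ → no.
K: start July 22 < July 6? ✗; end July 24 <= July 24? ✓; end July 24 <= July 16? ✗ → no.
P: start July 1 < July 6? ✓; end July 2 <= July 24? ✓; end July 2 <= July 16? ✓ → yes.
Q: start July 17 < July 6? ✗; end July 26 <= July 24? ✗; end July 26 <= July 16? ✗ → no.
U: start July 16 < July 6? ✗; end July 27 <= July 24? ✗; end July 27 <= July 16? ✗ → no.
V: start July 14 < July 6? ✗; end July 19 <= July 24? ✓; end July 19 <= July 16? ✗ → no.
Result: P.

P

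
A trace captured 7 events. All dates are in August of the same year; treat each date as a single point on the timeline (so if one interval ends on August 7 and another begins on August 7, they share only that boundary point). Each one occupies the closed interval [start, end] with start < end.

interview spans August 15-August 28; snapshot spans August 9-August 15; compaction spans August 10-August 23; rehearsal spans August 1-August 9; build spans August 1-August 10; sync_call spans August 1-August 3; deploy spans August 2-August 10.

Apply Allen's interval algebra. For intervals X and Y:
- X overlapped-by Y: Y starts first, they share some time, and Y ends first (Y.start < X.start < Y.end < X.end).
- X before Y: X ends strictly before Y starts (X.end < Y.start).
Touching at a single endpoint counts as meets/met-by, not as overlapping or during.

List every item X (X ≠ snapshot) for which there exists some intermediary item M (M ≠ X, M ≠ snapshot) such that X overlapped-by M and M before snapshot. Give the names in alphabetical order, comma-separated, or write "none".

deploy

Target snapshot = [August 9, August 15].
Intermediaries M with M before snapshot: sync_call.
Via sync_call — items with X overlapped-by sync_call: deploy.
Union: deploy.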